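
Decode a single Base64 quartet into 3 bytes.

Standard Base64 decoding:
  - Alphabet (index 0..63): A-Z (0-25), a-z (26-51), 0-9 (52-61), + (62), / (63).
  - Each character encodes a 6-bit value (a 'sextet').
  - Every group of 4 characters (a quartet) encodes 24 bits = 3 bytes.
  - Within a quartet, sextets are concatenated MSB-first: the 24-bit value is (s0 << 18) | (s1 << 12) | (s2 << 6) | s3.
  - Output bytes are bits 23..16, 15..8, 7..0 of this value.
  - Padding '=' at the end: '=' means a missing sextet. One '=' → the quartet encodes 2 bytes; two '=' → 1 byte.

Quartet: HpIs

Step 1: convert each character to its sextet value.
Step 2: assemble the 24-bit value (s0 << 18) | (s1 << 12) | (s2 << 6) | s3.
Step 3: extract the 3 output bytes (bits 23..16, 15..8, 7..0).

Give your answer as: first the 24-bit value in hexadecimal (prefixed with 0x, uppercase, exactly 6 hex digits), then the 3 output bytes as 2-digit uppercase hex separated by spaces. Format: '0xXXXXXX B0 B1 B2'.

Answer: 0x1E922C 1E 92 2C

Derivation:
Sextets: H=7, p=41, I=8, s=44
24-bit: (7<<18) | (41<<12) | (8<<6) | 44
      = 0x1C0000 | 0x029000 | 0x000200 | 0x00002C
      = 0x1E922C
Bytes: (v>>16)&0xFF=1E, (v>>8)&0xFF=92, v&0xFF=2C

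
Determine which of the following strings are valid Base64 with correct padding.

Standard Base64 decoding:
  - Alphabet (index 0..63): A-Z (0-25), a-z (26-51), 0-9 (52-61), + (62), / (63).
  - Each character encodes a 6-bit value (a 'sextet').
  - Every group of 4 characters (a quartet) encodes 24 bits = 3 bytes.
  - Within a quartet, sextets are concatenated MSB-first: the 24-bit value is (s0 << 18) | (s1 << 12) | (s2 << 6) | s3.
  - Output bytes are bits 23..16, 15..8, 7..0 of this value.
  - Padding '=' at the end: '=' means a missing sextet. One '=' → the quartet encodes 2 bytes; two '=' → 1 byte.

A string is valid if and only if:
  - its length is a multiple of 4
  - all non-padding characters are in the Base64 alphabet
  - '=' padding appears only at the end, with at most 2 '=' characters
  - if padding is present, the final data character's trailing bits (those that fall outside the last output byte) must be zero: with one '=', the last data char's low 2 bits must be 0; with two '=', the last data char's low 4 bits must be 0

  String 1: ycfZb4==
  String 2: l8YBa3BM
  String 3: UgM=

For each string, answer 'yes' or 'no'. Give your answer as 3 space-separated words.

Answer: no yes yes

Derivation:
String 1: 'ycfZb4==' → invalid (bad trailing bits)
String 2: 'l8YBa3BM' → valid
String 3: 'UgM=' → valid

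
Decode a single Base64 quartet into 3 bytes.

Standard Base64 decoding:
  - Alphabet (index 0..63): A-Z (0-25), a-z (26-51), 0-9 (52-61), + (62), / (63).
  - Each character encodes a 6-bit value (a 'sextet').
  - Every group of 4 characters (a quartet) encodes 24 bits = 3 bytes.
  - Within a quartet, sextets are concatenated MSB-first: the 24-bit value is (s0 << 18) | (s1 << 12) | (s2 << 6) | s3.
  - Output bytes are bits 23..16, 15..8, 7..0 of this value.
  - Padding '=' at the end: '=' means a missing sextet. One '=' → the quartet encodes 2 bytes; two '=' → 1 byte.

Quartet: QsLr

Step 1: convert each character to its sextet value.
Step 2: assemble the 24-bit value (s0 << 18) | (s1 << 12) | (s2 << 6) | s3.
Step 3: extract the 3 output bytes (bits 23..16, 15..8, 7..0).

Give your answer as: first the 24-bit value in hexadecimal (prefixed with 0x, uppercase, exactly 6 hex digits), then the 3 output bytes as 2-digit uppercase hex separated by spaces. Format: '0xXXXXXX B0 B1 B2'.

Sextets: Q=16, s=44, L=11, r=43
24-bit: (16<<18) | (44<<12) | (11<<6) | 43
      = 0x400000 | 0x02C000 | 0x0002C0 | 0x00002B
      = 0x42C2EB
Bytes: (v>>16)&0xFF=42, (v>>8)&0xFF=C2, v&0xFF=EB

Answer: 0x42C2EB 42 C2 EB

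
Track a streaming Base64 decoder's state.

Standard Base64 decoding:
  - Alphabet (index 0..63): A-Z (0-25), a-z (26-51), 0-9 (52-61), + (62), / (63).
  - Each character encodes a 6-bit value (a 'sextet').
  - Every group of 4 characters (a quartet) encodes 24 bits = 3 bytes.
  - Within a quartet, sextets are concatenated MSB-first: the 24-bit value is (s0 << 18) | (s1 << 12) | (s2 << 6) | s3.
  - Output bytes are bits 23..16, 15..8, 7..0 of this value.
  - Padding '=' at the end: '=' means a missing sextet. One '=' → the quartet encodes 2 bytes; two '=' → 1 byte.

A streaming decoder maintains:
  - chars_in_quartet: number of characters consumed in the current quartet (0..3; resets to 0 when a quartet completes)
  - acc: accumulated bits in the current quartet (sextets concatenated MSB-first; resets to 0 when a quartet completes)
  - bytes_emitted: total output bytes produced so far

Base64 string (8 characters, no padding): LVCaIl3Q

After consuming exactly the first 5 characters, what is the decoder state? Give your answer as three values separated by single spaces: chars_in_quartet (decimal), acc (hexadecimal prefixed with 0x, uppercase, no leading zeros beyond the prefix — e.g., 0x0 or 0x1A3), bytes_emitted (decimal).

Answer: 1 0x8 3

Derivation:
After char 0 ('L'=11): chars_in_quartet=1 acc=0xB bytes_emitted=0
After char 1 ('V'=21): chars_in_quartet=2 acc=0x2D5 bytes_emitted=0
After char 2 ('C'=2): chars_in_quartet=3 acc=0xB542 bytes_emitted=0
After char 3 ('a'=26): chars_in_quartet=4 acc=0x2D509A -> emit 2D 50 9A, reset; bytes_emitted=3
After char 4 ('I'=8): chars_in_quartet=1 acc=0x8 bytes_emitted=3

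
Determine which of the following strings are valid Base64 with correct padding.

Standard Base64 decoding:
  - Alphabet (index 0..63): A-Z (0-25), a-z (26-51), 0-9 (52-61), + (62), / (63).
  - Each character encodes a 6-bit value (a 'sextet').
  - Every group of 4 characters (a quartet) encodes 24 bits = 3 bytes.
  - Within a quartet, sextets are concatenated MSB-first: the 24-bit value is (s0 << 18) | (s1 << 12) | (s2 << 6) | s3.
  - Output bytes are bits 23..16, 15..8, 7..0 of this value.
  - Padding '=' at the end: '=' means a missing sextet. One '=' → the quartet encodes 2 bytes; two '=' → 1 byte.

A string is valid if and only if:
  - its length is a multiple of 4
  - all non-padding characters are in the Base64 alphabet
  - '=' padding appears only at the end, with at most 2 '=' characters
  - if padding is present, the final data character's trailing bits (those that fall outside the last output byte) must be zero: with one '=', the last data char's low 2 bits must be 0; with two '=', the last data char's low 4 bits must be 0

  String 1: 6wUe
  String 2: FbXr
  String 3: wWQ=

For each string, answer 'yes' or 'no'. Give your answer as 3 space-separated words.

Answer: yes yes yes

Derivation:
String 1: '6wUe' → valid
String 2: 'FbXr' → valid
String 3: 'wWQ=' → valid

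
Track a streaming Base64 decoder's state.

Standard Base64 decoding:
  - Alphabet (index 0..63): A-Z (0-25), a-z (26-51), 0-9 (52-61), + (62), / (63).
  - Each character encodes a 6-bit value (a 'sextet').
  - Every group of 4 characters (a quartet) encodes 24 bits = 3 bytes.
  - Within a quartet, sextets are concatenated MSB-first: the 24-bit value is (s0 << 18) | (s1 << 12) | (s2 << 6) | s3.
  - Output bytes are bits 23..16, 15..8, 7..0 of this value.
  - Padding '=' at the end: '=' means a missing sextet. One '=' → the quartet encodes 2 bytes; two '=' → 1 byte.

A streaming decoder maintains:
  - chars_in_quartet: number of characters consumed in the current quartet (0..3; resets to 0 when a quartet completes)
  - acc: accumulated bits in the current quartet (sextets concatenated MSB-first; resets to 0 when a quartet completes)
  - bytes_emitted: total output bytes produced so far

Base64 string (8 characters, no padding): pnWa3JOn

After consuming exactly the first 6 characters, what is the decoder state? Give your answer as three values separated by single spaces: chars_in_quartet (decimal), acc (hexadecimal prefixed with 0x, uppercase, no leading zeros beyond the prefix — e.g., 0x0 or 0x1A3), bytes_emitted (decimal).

After char 0 ('p'=41): chars_in_quartet=1 acc=0x29 bytes_emitted=0
After char 1 ('n'=39): chars_in_quartet=2 acc=0xA67 bytes_emitted=0
After char 2 ('W'=22): chars_in_quartet=3 acc=0x299D6 bytes_emitted=0
After char 3 ('a'=26): chars_in_quartet=4 acc=0xA6759A -> emit A6 75 9A, reset; bytes_emitted=3
After char 4 ('3'=55): chars_in_quartet=1 acc=0x37 bytes_emitted=3
After char 5 ('J'=9): chars_in_quartet=2 acc=0xDC9 bytes_emitted=3

Answer: 2 0xDC9 3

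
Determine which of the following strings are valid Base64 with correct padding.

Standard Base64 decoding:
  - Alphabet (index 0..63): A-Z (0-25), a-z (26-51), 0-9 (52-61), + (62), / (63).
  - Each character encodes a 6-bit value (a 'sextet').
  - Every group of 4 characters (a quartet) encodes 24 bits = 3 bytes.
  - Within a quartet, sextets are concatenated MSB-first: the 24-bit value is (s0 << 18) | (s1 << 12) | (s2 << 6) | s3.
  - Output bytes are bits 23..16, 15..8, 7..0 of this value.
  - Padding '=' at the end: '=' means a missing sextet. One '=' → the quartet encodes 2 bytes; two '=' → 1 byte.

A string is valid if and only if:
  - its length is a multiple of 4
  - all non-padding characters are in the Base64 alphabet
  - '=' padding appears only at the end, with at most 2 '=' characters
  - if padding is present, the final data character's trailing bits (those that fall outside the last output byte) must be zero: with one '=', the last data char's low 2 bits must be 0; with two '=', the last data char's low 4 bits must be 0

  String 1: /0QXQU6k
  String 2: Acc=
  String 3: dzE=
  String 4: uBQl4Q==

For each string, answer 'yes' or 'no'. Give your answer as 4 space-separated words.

Answer: yes yes yes yes

Derivation:
String 1: '/0QXQU6k' → valid
String 2: 'Acc=' → valid
String 3: 'dzE=' → valid
String 4: 'uBQl4Q==' → valid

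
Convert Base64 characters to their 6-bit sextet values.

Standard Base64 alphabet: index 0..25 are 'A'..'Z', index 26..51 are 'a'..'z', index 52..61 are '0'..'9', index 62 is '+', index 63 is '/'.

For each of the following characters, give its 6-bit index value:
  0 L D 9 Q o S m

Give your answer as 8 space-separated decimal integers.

'0': 0..9 range, 52 + ord('0') − ord('0') = 52
'L': A..Z range, ord('L') − ord('A') = 11
'D': A..Z range, ord('D') − ord('A') = 3
'9': 0..9 range, 52 + ord('9') − ord('0') = 61
'Q': A..Z range, ord('Q') − ord('A') = 16
'o': a..z range, 26 + ord('o') − ord('a') = 40
'S': A..Z range, ord('S') − ord('A') = 18
'm': a..z range, 26 + ord('m') − ord('a') = 38

Answer: 52 11 3 61 16 40 18 38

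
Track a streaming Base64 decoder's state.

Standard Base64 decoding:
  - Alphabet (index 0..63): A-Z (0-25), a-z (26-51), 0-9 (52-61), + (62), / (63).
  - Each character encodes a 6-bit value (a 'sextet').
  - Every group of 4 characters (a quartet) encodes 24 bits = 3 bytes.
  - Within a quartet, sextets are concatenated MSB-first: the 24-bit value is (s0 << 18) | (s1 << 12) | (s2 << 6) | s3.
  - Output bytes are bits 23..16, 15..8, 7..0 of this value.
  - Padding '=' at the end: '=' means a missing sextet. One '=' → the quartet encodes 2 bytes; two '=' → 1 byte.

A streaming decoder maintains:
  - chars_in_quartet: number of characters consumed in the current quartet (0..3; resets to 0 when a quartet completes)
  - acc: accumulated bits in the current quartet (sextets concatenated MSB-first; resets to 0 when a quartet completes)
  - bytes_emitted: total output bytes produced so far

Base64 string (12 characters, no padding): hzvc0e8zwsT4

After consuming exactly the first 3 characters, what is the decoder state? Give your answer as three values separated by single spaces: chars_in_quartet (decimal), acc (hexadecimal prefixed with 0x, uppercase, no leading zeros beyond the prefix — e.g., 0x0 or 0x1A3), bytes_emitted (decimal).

After char 0 ('h'=33): chars_in_quartet=1 acc=0x21 bytes_emitted=0
After char 1 ('z'=51): chars_in_quartet=2 acc=0x873 bytes_emitted=0
After char 2 ('v'=47): chars_in_quartet=3 acc=0x21CEF bytes_emitted=0

Answer: 3 0x21CEF 0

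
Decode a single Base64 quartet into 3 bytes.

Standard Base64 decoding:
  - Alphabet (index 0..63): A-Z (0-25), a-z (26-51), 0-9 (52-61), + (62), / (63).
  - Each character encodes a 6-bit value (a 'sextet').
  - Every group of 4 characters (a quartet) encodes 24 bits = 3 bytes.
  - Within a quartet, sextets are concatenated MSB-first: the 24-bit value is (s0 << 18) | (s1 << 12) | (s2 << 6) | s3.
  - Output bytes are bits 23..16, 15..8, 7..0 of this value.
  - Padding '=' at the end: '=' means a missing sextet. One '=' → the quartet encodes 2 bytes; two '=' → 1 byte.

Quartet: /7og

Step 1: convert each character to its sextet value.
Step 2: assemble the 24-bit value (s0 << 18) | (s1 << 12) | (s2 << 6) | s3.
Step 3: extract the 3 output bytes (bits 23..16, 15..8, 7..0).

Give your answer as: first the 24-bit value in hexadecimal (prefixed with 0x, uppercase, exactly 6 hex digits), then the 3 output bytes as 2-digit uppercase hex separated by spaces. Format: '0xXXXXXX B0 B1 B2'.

Answer: 0xFFBA20 FF BA 20

Derivation:
Sextets: /=63, 7=59, o=40, g=32
24-bit: (63<<18) | (59<<12) | (40<<6) | 32
      = 0xFC0000 | 0x03B000 | 0x000A00 | 0x000020
      = 0xFFBA20
Bytes: (v>>16)&0xFF=FF, (v>>8)&0xFF=BA, v&0xFF=20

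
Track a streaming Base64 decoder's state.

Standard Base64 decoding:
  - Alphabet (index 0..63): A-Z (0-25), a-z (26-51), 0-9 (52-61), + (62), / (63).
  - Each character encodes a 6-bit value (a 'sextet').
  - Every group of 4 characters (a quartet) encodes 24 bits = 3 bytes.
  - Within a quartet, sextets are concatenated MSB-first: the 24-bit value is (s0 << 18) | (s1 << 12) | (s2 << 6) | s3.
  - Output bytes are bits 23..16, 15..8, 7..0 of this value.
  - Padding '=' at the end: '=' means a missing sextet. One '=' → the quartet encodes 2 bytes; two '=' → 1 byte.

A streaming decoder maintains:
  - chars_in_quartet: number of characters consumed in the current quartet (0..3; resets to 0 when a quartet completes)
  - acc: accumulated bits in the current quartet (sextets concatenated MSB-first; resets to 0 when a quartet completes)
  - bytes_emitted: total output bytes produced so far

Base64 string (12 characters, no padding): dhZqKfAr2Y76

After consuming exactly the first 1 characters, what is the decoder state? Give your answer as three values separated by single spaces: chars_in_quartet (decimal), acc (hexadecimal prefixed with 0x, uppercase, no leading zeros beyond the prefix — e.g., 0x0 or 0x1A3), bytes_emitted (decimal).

After char 0 ('d'=29): chars_in_quartet=1 acc=0x1D bytes_emitted=0

Answer: 1 0x1D 0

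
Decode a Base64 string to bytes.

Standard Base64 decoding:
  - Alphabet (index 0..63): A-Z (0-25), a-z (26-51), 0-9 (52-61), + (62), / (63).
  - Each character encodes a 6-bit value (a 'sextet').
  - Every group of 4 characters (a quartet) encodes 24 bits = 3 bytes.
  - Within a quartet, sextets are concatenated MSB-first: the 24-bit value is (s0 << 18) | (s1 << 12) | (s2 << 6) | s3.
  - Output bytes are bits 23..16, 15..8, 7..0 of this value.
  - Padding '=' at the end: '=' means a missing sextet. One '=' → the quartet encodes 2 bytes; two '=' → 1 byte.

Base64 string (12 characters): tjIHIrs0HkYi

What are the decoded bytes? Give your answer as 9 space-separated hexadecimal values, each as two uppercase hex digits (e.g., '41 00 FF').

Answer: B6 32 07 22 BB 34 1E 46 22

Derivation:
After char 0 ('t'=45): chars_in_quartet=1 acc=0x2D bytes_emitted=0
After char 1 ('j'=35): chars_in_quartet=2 acc=0xB63 bytes_emitted=0
After char 2 ('I'=8): chars_in_quartet=3 acc=0x2D8C8 bytes_emitted=0
After char 3 ('H'=7): chars_in_quartet=4 acc=0xB63207 -> emit B6 32 07, reset; bytes_emitted=3
After char 4 ('I'=8): chars_in_quartet=1 acc=0x8 bytes_emitted=3
After char 5 ('r'=43): chars_in_quartet=2 acc=0x22B bytes_emitted=3
After char 6 ('s'=44): chars_in_quartet=3 acc=0x8AEC bytes_emitted=3
After char 7 ('0'=52): chars_in_quartet=4 acc=0x22BB34 -> emit 22 BB 34, reset; bytes_emitted=6
After char 8 ('H'=7): chars_in_quartet=1 acc=0x7 bytes_emitted=6
After char 9 ('k'=36): chars_in_quartet=2 acc=0x1E4 bytes_emitted=6
After char 10 ('Y'=24): chars_in_quartet=3 acc=0x7918 bytes_emitted=6
After char 11 ('i'=34): chars_in_quartet=4 acc=0x1E4622 -> emit 1E 46 22, reset; bytes_emitted=9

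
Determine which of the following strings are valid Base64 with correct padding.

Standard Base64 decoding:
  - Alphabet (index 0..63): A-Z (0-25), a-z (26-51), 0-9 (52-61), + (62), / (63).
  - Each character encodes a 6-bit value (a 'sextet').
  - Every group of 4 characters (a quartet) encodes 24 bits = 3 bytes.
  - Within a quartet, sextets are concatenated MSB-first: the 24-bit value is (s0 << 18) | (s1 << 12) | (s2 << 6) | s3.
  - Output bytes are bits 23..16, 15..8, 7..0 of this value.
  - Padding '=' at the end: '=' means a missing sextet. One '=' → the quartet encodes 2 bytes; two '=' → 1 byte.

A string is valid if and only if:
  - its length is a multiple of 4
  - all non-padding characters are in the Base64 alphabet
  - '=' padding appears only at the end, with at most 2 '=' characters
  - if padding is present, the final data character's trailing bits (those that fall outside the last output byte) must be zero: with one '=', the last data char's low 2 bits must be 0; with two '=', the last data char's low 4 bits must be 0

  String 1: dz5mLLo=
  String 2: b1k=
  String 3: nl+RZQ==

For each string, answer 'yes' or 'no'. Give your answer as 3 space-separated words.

Answer: yes yes yes

Derivation:
String 1: 'dz5mLLo=' → valid
String 2: 'b1k=' → valid
String 3: 'nl+RZQ==' → valid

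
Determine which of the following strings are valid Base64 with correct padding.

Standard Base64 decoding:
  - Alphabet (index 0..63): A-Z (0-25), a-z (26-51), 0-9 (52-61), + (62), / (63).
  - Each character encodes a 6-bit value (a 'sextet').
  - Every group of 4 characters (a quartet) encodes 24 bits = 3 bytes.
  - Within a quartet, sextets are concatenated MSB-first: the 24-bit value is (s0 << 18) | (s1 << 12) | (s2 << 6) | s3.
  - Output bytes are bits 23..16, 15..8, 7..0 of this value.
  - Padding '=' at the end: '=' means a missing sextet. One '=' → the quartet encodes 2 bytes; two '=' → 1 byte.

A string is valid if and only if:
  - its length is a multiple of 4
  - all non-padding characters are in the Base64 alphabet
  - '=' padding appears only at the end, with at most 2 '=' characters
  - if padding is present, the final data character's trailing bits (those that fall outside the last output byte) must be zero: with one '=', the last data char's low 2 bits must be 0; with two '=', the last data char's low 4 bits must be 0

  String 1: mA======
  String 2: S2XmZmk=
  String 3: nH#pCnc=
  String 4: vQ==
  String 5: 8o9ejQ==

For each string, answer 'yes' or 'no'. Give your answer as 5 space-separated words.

String 1: 'mA======' → invalid (6 pad chars (max 2))
String 2: 'S2XmZmk=' → valid
String 3: 'nH#pCnc=' → invalid (bad char(s): ['#'])
String 4: 'vQ==' → valid
String 5: '8o9ejQ==' → valid

Answer: no yes no yes yes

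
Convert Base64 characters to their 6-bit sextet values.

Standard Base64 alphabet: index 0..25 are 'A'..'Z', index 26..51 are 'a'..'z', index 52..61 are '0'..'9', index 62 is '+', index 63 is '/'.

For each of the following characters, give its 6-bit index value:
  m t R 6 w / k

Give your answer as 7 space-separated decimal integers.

Answer: 38 45 17 58 48 63 36

Derivation:
'm': a..z range, 26 + ord('m') − ord('a') = 38
't': a..z range, 26 + ord('t') − ord('a') = 45
'R': A..Z range, ord('R') − ord('A') = 17
'6': 0..9 range, 52 + ord('6') − ord('0') = 58
'w': a..z range, 26 + ord('w') − ord('a') = 48
'/': index 63
'k': a..z range, 26 + ord('k') − ord('a') = 36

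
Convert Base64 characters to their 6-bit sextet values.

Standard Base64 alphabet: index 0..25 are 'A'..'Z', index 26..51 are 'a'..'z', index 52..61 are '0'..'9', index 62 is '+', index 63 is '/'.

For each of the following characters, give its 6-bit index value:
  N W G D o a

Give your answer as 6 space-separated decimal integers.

'N': A..Z range, ord('N') − ord('A') = 13
'W': A..Z range, ord('W') − ord('A') = 22
'G': A..Z range, ord('G') − ord('A') = 6
'D': A..Z range, ord('D') − ord('A') = 3
'o': a..z range, 26 + ord('o') − ord('a') = 40
'a': a..z range, 26 + ord('a') − ord('a') = 26

Answer: 13 22 6 3 40 26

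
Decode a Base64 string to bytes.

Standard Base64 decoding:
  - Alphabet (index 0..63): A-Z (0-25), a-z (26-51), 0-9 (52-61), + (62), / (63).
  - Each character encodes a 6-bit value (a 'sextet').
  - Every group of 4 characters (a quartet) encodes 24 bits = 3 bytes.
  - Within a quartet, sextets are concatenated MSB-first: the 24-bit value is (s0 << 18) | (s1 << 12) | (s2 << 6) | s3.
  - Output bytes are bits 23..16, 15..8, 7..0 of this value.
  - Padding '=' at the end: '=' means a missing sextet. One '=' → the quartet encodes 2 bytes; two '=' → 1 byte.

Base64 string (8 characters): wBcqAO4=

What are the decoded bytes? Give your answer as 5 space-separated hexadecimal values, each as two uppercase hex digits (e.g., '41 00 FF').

Answer: C0 17 2A 00 EE

Derivation:
After char 0 ('w'=48): chars_in_quartet=1 acc=0x30 bytes_emitted=0
After char 1 ('B'=1): chars_in_quartet=2 acc=0xC01 bytes_emitted=0
After char 2 ('c'=28): chars_in_quartet=3 acc=0x3005C bytes_emitted=0
After char 3 ('q'=42): chars_in_quartet=4 acc=0xC0172A -> emit C0 17 2A, reset; bytes_emitted=3
After char 4 ('A'=0): chars_in_quartet=1 acc=0x0 bytes_emitted=3
After char 5 ('O'=14): chars_in_quartet=2 acc=0xE bytes_emitted=3
After char 6 ('4'=56): chars_in_quartet=3 acc=0x3B8 bytes_emitted=3
Padding '=': partial quartet acc=0x3B8 -> emit 00 EE; bytes_emitted=5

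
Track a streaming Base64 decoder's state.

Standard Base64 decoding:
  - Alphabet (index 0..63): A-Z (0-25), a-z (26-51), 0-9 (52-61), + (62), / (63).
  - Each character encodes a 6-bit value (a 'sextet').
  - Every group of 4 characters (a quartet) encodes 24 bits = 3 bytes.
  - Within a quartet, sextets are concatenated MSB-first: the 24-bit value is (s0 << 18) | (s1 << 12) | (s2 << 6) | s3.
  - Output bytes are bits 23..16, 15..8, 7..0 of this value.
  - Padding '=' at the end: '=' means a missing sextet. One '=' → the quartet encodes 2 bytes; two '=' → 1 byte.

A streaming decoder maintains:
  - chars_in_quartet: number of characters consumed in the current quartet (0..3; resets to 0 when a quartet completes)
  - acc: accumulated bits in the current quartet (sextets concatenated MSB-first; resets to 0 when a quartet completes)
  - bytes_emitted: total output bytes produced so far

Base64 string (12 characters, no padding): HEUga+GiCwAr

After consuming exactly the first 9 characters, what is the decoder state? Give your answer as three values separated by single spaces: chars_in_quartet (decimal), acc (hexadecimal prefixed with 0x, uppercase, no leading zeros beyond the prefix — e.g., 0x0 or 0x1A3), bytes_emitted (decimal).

After char 0 ('H'=7): chars_in_quartet=1 acc=0x7 bytes_emitted=0
After char 1 ('E'=4): chars_in_quartet=2 acc=0x1C4 bytes_emitted=0
After char 2 ('U'=20): chars_in_quartet=3 acc=0x7114 bytes_emitted=0
After char 3 ('g'=32): chars_in_quartet=4 acc=0x1C4520 -> emit 1C 45 20, reset; bytes_emitted=3
After char 4 ('a'=26): chars_in_quartet=1 acc=0x1A bytes_emitted=3
After char 5 ('+'=62): chars_in_quartet=2 acc=0x6BE bytes_emitted=3
After char 6 ('G'=6): chars_in_quartet=3 acc=0x1AF86 bytes_emitted=3
After char 7 ('i'=34): chars_in_quartet=4 acc=0x6BE1A2 -> emit 6B E1 A2, reset; bytes_emitted=6
After char 8 ('C'=2): chars_in_quartet=1 acc=0x2 bytes_emitted=6

Answer: 1 0x2 6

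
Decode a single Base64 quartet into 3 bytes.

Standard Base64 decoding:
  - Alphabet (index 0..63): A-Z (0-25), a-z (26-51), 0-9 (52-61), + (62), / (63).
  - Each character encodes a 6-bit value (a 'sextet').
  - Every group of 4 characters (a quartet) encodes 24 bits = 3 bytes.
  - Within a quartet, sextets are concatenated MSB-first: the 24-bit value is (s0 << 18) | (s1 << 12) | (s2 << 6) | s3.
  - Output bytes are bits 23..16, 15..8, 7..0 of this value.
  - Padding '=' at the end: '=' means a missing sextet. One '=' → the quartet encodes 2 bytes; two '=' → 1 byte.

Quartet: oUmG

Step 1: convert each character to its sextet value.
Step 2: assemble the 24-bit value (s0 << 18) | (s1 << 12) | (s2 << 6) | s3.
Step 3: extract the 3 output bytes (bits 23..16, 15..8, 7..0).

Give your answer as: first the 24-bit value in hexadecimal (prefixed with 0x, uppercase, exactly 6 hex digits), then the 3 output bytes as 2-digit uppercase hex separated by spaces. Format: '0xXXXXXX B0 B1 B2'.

Answer: 0xA14986 A1 49 86

Derivation:
Sextets: o=40, U=20, m=38, G=6
24-bit: (40<<18) | (20<<12) | (38<<6) | 6
      = 0xA00000 | 0x014000 | 0x000980 | 0x000006
      = 0xA14986
Bytes: (v>>16)&0xFF=A1, (v>>8)&0xFF=49, v&0xFF=86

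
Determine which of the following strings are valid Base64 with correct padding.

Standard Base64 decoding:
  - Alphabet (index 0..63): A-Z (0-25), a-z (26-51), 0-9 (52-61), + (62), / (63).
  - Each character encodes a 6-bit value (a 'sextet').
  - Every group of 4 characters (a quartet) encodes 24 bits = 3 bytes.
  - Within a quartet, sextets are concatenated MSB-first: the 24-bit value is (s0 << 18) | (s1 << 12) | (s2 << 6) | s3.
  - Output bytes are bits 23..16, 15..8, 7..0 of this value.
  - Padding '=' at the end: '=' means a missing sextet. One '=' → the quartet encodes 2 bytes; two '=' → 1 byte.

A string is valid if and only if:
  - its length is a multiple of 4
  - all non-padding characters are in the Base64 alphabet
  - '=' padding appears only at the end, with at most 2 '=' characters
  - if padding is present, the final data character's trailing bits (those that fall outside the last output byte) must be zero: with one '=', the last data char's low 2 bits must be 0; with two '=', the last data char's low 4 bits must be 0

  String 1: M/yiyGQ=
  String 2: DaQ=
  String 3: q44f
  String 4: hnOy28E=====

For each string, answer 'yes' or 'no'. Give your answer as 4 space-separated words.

Answer: yes yes yes no

Derivation:
String 1: 'M/yiyGQ=' → valid
String 2: 'DaQ=' → valid
String 3: 'q44f' → valid
String 4: 'hnOy28E=====' → invalid (5 pad chars (max 2))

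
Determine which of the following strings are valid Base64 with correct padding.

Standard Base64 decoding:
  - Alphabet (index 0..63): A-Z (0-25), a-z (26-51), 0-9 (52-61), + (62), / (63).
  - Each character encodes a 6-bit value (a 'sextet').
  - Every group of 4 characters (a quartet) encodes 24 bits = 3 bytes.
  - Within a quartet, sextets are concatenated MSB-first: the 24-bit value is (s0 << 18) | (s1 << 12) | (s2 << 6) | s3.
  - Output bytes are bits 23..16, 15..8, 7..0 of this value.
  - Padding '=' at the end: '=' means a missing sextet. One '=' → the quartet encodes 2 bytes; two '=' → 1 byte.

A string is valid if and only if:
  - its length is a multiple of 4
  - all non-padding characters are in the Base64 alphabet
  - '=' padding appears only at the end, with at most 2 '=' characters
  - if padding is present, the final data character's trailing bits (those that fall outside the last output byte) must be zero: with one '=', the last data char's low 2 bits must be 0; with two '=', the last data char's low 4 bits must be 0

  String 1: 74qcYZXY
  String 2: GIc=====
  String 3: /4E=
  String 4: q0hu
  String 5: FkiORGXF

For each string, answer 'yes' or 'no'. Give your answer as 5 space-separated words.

String 1: '74qcYZXY' → valid
String 2: 'GIc=====' → invalid (5 pad chars (max 2))
String 3: '/4E=' → valid
String 4: 'q0hu' → valid
String 5: 'FkiORGXF' → valid

Answer: yes no yes yes yes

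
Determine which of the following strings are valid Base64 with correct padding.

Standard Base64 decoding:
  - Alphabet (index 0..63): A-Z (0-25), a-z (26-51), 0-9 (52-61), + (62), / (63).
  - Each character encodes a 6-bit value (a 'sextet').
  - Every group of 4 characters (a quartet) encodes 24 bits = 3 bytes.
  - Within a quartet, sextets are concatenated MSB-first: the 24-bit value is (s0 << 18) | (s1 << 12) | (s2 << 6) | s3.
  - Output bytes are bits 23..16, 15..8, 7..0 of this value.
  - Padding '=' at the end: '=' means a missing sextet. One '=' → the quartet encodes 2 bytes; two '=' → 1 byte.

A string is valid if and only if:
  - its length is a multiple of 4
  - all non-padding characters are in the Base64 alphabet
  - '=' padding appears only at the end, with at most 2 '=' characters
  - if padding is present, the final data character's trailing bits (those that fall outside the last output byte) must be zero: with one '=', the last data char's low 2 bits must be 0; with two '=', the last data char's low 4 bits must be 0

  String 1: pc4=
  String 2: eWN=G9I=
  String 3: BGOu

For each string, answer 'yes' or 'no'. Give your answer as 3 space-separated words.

Answer: yes no yes

Derivation:
String 1: 'pc4=' → valid
String 2: 'eWN=G9I=' → invalid (bad char(s): ['=']; '=' in middle)
String 3: 'BGOu' → valid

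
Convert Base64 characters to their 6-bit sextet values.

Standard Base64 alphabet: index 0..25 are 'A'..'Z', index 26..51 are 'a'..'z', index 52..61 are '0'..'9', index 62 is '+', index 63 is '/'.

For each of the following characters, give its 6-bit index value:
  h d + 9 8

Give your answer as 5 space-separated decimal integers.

'h': a..z range, 26 + ord('h') − ord('a') = 33
'd': a..z range, 26 + ord('d') − ord('a') = 29
'+': index 62
'9': 0..9 range, 52 + ord('9') − ord('0') = 61
'8': 0..9 range, 52 + ord('8') − ord('0') = 60

Answer: 33 29 62 61 60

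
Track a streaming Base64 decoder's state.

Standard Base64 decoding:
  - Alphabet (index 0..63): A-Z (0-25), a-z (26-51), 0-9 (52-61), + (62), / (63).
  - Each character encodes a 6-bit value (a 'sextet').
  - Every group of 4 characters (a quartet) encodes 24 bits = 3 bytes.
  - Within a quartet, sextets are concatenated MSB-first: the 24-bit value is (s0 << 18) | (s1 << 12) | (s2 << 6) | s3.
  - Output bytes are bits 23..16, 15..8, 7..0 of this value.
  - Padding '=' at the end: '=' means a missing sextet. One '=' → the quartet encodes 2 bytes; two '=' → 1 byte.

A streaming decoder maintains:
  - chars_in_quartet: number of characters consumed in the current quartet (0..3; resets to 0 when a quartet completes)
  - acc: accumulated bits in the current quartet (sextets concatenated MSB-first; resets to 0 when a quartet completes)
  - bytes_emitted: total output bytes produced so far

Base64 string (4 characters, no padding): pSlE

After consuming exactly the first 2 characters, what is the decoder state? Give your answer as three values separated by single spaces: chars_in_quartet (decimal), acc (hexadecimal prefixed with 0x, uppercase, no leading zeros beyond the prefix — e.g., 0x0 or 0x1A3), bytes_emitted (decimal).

After char 0 ('p'=41): chars_in_quartet=1 acc=0x29 bytes_emitted=0
After char 1 ('S'=18): chars_in_quartet=2 acc=0xA52 bytes_emitted=0

Answer: 2 0xA52 0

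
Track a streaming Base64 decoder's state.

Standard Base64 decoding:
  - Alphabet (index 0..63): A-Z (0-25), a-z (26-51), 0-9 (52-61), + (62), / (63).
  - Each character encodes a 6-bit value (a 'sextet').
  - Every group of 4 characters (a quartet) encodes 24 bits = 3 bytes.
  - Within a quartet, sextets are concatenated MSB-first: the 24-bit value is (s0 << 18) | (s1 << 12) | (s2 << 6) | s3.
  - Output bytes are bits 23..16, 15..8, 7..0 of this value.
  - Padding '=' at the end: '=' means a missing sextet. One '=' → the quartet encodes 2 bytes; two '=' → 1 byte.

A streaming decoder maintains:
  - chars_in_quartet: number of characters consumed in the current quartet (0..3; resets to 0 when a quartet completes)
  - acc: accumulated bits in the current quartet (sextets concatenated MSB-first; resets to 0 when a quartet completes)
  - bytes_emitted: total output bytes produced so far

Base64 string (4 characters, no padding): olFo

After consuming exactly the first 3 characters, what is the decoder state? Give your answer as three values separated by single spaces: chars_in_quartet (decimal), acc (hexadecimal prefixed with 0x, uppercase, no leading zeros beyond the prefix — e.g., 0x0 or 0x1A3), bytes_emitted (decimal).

Answer: 3 0x28945 0

Derivation:
After char 0 ('o'=40): chars_in_quartet=1 acc=0x28 bytes_emitted=0
After char 1 ('l'=37): chars_in_quartet=2 acc=0xA25 bytes_emitted=0
After char 2 ('F'=5): chars_in_quartet=3 acc=0x28945 bytes_emitted=0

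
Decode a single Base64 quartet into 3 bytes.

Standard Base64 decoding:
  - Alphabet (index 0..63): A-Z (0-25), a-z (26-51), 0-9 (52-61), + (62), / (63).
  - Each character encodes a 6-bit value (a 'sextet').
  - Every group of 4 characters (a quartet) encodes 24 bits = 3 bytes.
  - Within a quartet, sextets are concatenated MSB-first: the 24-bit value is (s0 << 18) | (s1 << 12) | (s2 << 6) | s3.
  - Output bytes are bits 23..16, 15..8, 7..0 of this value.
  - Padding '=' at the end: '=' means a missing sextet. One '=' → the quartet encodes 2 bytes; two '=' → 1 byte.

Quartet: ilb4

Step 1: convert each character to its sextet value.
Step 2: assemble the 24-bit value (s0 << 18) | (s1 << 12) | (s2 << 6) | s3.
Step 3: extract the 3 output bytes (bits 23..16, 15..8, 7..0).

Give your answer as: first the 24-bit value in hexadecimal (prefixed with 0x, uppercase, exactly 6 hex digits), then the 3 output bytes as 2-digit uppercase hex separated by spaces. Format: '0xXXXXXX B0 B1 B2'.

Answer: 0x8A56F8 8A 56 F8

Derivation:
Sextets: i=34, l=37, b=27, 4=56
24-bit: (34<<18) | (37<<12) | (27<<6) | 56
      = 0x880000 | 0x025000 | 0x0006C0 | 0x000038
      = 0x8A56F8
Bytes: (v>>16)&0xFF=8A, (v>>8)&0xFF=56, v&0xFF=F8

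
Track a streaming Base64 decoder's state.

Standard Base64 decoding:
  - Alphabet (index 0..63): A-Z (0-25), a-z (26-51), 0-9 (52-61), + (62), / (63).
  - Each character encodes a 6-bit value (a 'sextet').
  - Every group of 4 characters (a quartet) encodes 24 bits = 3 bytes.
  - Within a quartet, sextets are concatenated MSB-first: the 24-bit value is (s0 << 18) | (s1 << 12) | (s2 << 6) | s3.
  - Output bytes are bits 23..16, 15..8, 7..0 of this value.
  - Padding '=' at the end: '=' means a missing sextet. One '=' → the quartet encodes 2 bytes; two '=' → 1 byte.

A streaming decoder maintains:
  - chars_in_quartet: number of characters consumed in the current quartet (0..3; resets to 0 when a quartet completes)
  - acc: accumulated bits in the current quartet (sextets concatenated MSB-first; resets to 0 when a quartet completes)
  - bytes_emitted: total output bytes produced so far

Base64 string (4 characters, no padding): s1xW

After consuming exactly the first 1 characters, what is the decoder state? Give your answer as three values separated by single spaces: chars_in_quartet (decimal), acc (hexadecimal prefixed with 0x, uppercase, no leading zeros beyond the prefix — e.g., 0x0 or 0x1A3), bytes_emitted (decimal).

After char 0 ('s'=44): chars_in_quartet=1 acc=0x2C bytes_emitted=0

Answer: 1 0x2C 0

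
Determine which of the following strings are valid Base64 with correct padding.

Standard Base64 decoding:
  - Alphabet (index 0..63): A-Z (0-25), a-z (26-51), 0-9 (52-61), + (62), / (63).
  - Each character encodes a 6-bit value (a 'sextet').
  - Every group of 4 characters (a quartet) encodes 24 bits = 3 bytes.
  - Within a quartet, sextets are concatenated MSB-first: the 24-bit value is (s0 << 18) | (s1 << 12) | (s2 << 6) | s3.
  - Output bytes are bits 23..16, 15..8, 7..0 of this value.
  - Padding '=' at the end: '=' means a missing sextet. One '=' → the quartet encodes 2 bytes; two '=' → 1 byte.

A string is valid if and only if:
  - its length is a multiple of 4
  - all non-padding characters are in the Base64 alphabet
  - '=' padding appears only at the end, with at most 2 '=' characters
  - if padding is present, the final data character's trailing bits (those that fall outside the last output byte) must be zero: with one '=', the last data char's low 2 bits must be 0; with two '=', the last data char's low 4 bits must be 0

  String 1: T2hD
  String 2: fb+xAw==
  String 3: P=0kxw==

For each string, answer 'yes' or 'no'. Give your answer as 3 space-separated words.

Answer: yes yes no

Derivation:
String 1: 'T2hD' → valid
String 2: 'fb+xAw==' → valid
String 3: 'P=0kxw==' → invalid (bad char(s): ['=']; '=' in middle)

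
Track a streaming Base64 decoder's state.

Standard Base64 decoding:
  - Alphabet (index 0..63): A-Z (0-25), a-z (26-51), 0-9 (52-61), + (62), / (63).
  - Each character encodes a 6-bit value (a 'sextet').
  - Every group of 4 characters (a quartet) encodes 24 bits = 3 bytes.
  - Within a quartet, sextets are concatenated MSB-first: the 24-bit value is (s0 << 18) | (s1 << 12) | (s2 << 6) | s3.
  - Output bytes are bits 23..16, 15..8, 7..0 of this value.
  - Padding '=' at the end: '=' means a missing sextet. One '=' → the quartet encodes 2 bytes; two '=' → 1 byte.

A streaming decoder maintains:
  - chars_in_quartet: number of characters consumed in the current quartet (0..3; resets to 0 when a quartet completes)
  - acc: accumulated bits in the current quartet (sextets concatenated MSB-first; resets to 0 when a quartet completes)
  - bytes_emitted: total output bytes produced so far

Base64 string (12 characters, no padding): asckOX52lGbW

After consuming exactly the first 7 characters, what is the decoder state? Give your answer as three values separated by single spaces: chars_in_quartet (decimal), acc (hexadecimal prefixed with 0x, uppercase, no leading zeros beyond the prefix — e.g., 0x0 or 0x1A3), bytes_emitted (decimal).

Answer: 3 0xE5F9 3

Derivation:
After char 0 ('a'=26): chars_in_quartet=1 acc=0x1A bytes_emitted=0
After char 1 ('s'=44): chars_in_quartet=2 acc=0x6AC bytes_emitted=0
After char 2 ('c'=28): chars_in_quartet=3 acc=0x1AB1C bytes_emitted=0
After char 3 ('k'=36): chars_in_quartet=4 acc=0x6AC724 -> emit 6A C7 24, reset; bytes_emitted=3
After char 4 ('O'=14): chars_in_quartet=1 acc=0xE bytes_emitted=3
After char 5 ('X'=23): chars_in_quartet=2 acc=0x397 bytes_emitted=3
After char 6 ('5'=57): chars_in_quartet=3 acc=0xE5F9 bytes_emitted=3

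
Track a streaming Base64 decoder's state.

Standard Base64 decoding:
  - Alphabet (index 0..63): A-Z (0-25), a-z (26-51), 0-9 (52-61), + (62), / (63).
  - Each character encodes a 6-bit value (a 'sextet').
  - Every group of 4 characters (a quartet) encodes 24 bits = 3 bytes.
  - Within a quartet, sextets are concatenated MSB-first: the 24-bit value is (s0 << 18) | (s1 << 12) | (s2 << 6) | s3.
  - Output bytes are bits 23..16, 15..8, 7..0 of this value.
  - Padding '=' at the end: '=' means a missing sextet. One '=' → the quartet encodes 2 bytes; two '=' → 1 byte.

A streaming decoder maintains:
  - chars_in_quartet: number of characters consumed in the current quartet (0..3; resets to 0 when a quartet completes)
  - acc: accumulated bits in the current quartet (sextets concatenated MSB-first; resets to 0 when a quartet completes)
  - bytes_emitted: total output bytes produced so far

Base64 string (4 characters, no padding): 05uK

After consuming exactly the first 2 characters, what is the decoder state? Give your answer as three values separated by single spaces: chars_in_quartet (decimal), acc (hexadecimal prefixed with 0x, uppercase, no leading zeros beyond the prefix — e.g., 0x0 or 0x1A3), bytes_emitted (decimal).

Answer: 2 0xD39 0

Derivation:
After char 0 ('0'=52): chars_in_quartet=1 acc=0x34 bytes_emitted=0
After char 1 ('5'=57): chars_in_quartet=2 acc=0xD39 bytes_emitted=0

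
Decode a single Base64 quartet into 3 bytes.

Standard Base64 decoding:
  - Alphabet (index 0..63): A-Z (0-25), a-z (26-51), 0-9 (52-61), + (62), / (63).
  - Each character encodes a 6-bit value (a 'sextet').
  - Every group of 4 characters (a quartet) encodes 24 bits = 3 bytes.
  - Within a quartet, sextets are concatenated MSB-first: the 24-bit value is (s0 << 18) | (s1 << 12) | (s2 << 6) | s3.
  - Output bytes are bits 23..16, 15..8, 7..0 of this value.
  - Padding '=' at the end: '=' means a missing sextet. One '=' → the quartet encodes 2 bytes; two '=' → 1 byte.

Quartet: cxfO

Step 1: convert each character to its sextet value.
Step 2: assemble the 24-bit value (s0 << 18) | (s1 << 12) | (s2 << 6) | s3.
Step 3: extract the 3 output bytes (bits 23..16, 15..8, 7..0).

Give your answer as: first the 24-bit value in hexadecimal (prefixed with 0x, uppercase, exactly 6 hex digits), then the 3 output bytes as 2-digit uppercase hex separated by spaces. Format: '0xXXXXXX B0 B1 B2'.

Answer: 0x7317CE 73 17 CE

Derivation:
Sextets: c=28, x=49, f=31, O=14
24-bit: (28<<18) | (49<<12) | (31<<6) | 14
      = 0x700000 | 0x031000 | 0x0007C0 | 0x00000E
      = 0x7317CE
Bytes: (v>>16)&0xFF=73, (v>>8)&0xFF=17, v&0xFF=CE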